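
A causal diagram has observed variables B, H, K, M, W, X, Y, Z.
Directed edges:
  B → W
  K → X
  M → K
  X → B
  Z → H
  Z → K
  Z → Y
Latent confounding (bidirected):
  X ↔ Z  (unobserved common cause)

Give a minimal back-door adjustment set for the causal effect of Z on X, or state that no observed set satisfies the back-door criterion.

desc(Z)\{Z}={B,H,K,W,X,Y}; candidates ⊆ {M}.
Z↔X: latent back-door arc(s) into Z.
size 0: {}; under {} Z still reaches {B,W,X} ∋ X.
size 1: {M}; under {M} Z still reaches {B,W,X} ∋ X.
Z↔X cannot be blocked by any observed set — no back-door set.

Z→X: no observed back-door set.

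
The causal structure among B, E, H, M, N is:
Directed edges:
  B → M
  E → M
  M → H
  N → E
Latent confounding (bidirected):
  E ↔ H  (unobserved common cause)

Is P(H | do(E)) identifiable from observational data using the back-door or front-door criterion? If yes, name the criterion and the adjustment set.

P(H|do(E)): frontdoor, adjust for {M}.

desc(E)\{E}={H,M}; candidates ⊆ {B,N}.
E↔H: latent back-door arc(s) into E.
size 0: {}; under {} E still reaches {H,N} ∋ H.
size 1: {B}, {N}; under {B} E still reaches {H,N} ∋ H.
size 2: {B,N}; under {B,N} E still reaches {H} ∋ H.
E↔H cannot be blocked by any observed set — no back-door set.
{M}: (i) intercepts every directed E→H path; (ii) no back-door E→{M}; (iii) {E} blocks every back-door {M}→H. Front-door holds.
P(H|do(E)) = Σ_{M} P(M|E) Σ_{E'} P(H|M,E')P(E').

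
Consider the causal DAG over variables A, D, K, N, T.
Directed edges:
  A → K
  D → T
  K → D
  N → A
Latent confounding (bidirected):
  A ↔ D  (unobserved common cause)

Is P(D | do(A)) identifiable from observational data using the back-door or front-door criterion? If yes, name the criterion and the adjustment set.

P(D|do(A)): frontdoor, adjust for {K}.

desc(A)\{A}={D,K,T}; candidates ⊆ {N}.
A↔D: latent back-door arc(s) into A.
size 0: {}; under {} A still reaches {D,N,T} ∋ D.
size 1: {N}; under {N} A still reaches {D,T} ∋ D.
A↔D cannot be blocked by any observed set — no back-door set.
{K}: (i) intercepts every directed A→D path; (ii) no back-door A→{K}; (iii) {A} blocks every back-door {K}→D. Front-door holds.
P(D|do(A)) = Σ_{K} P(K|A) Σ_{A'} P(D|K,A')P(A').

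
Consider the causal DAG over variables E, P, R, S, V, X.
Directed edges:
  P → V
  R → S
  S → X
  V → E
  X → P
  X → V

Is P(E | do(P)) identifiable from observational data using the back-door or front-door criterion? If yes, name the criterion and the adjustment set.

P(E|do(P)): backdoor, adjust for {X}.

desc(P)\{P}={E,V}; candidates ⊆ {R,S,X}.
size 0: {}; under {} P still reaches {E,R,S,V,X} ∋ E.
{X}: P⊥E given {X} in G with P→· removed — back-door holds.
P(E|do(P)) = Σ_{X} P(E|P,X)·P(X).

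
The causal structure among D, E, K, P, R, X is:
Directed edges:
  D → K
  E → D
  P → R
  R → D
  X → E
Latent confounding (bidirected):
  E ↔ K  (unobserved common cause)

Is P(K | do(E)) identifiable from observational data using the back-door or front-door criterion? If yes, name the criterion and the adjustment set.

P(K|do(E)): frontdoor, adjust for {D}.

desc(E)\{E}={D,K}; candidates ⊆ {P,R,X}.
E↔K: latent back-door arc(s) into E.
size 0: {}; under {} E still reaches {K,X} ∋ K.
size 1: {P}, {R}, {X}; under {P} E still reaches {K,X} ∋ K.
size 2: {P,R}, {P,X}, {R,X}; under {P,R} E still reaches {K,X} ∋ K.
E↔K cannot be blocked by any observed set — no back-door set.
{D}: (i) intercepts every directed E→K path; (ii) no back-door E→{D}; (iii) {E} blocks every back-door {D}→K. Front-door holds.
P(K|do(E)) = Σ_{D} P(D|E) Σ_{E'} P(K|D,E')P(E').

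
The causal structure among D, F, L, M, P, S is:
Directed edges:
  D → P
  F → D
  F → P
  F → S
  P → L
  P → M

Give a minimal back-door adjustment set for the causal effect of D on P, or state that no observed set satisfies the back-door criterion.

desc(D)\{D}={L,M,P}; candidates ⊆ {F,S}.
size 0: {}; under {} D still reaches {F,L,M,P,S} ∋ P.
{F}: D⊥P given {F} in G with D→· removed — back-door holds.

D→P: minimal back-door set {F}.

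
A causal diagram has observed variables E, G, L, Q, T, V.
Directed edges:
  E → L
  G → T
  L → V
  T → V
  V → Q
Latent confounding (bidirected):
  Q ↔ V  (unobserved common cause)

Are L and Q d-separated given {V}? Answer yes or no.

Bayes-Ball from L | {V} reaches {E,G,Q,T}.
Q ∈ reach(L|{V}) ⇒ L ⊥̸ Q | {V}.

No — L and Q are d-connected given {V}.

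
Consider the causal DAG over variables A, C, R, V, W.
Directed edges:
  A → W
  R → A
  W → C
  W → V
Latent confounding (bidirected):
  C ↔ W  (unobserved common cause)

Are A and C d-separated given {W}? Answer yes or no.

No — A and C are d-connected given {W}.

Bayes-Ball from A | {W} reaches {C,R}.
C ∈ reach(A|{W}) ⇒ A ⊥̸ C | {W}.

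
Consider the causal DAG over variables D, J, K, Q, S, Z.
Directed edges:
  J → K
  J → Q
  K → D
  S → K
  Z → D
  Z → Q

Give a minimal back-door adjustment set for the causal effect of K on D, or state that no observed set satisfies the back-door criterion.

desc(K)\{K}={D}; candidates ⊆ {J,Q,S,Z}.
∅: K⊥D given ∅ in G with K→· removed — back-door holds.

K→D: minimal back-door set ∅.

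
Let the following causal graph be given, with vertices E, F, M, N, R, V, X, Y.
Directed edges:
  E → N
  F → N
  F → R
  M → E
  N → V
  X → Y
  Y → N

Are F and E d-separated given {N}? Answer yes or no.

No — F and E are d-connected given {N}.

Bayes-Ball from F | {N} reaches {E,M,R,X,Y}.
E ∈ reach(F|{N}) ⇒ F ⊥̸ E | {N}.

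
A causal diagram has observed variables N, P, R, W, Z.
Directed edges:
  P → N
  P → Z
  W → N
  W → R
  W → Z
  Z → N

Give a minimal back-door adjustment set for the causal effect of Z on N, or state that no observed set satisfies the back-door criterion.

Z→N: minimal back-door set {P, W}.

desc(Z)\{Z}={N}; candidates ⊆ {P,R,W}.
size 0: {}; under {} Z still reaches {N,P,R,W} ∋ N.
size 1: {P}, {R}, {W}; under {P} Z still reaches {N,R,W} ∋ N.
{P,W}: Z⊥N given {P,W} in G with Z→· removed — back-door holds.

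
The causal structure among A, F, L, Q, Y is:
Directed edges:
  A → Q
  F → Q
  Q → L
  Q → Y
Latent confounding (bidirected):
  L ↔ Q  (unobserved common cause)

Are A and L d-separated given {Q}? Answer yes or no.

No — A and L are d-connected given {Q}.

Bayes-Ball from A | {Q} reaches {F,L}.
L ∈ reach(A|{Q}) ⇒ A ⊥̸ L | {Q}.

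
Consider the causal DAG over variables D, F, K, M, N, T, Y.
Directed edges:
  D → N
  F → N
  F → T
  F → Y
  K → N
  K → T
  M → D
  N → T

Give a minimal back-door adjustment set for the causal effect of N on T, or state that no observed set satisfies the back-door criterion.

N→T: minimal back-door set {F, K}.

desc(N)\{N}={T}; candidates ⊆ {D,F,K,M,Y}.
size 0: {}; under {} N still reaches {D,F,K,M,T,Y} ∋ T.
size 1: {D}, {F}, {K} …(+2); under {D} N still reaches {F,K,T,Y} ∋ T.
{F,K}: N⊥T given {F,K} in G with N→· removed — back-door holds.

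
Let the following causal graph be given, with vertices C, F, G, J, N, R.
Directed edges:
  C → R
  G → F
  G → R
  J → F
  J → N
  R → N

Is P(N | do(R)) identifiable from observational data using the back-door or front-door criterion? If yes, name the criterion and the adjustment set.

P(N|do(R)): backdoor, adjust for ∅.

desc(R)\{R}={N}; candidates ⊆ {C,F,G,J}.
∅: R⊥N given ∅ in G with R→· removed — back-door holds.
P(N|do(R)) = P(N|R) — no adjustment needed.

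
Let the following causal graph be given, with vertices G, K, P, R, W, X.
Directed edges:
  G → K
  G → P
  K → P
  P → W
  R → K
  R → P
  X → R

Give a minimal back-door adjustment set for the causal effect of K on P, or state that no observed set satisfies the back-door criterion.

desc(K)\{K}={P,W}; candidates ⊆ {G,R,X}.
size 0: {}; under {} K still reaches {G,P,R,W,X} ∋ P.
size 1: {G}, {R}, {X}; under {G} K still reaches {P,R,W,X} ∋ P.
{G,R}: K⊥P given {G,R} in G with K→· removed — back-door holds.

K→P: minimal back-door set {G, R}.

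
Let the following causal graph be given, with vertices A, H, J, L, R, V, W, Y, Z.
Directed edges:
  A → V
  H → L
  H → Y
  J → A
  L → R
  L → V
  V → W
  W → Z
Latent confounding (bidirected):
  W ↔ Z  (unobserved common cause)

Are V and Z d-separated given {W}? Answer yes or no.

No — V and Z are d-connected given {W}.

Bayes-Ball from V | {W} reaches {A,H,J,L,R,Y,Z}.
Z ∈ reach(V|{W}) ⇒ V ⊥̸ Z | {W}.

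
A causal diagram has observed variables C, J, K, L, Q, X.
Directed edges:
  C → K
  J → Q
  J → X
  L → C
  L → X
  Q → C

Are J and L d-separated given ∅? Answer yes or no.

Bayes-Ball from J | ∅ reaches {C,K,Q,X}.
L ∉ reach(J|∅) ⇒ J ⊥ L | ∅.

Yes — J ⊥ L | ∅.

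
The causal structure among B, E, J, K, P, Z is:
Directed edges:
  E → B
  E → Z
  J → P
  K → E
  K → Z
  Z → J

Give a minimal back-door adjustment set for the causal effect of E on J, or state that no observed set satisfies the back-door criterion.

E→J: minimal back-door set {K}.

desc(E)\{E}={B,J,P,Z}; candidates ⊆ {K}.
size 0: {}; under {} E still reaches {J,K,P,Z} ∋ J.
{K}: E⊥J given {K} in G with E→· removed — back-door holds.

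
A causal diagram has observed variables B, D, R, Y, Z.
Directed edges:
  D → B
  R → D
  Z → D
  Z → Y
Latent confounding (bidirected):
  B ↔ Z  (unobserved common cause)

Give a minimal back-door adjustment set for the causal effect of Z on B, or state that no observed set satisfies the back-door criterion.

Z→B: no observed back-door set.

desc(Z)\{Z}={B,D,Y}; candidates ⊆ {R}.
Z↔B: latent back-door arc(s) into Z.
size 0: {}; under {} Z still reaches {B} ∋ B.
size 1: {R}; under {R} Z still reaches {B} ∋ B.
Z↔B cannot be blocked by any observed set — no back-door set.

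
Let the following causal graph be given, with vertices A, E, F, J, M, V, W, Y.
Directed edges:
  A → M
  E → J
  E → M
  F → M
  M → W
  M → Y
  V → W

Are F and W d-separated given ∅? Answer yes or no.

No — F and W are d-connected given ∅.

Bayes-Ball from F | ∅ reaches {M,W,Y}.
W ∈ reach(F|∅) ⇒ F ⊥̸ W | ∅.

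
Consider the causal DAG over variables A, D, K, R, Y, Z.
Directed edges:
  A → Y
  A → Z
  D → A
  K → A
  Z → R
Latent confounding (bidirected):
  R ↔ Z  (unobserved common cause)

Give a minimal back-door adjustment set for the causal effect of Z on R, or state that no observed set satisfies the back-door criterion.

Z→R: no observed back-door set.

desc(Z)\{Z}={R}; candidates ⊆ {A,D,K,Y}.
Z↔R: latent back-door arc(s) into Z.
size 0: {}; under {} Z still reaches {A,D,K,R,Y} ∋ R.
size 1: {A}, {D}, {K} …(+1); under {A} Z still reaches {R} ∋ R.
size 2: {A,D}, {A,K}, {A,Y} …(+3); under {A,D} Z still reaches {R} ∋ R.
Z↔R cannot be blocked by any observed set — no back-door set.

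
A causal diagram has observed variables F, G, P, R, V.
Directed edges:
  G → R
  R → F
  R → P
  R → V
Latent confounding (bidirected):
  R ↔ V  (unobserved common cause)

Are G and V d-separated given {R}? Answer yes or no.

No — G and V are d-connected given {R}.

Bayes-Ball from G | {R} reaches {V}.
V ∈ reach(G|{R}) ⇒ G ⊥̸ V | {R}.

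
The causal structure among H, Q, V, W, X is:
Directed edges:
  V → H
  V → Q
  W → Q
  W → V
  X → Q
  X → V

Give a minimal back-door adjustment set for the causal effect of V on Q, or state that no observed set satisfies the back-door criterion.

desc(V)\{V}={H,Q}; candidates ⊆ {W,X}.
size 0: {}; under {} V still reaches {Q,W,X} ∋ Q.
size 1: {W}, {X}; under {W} V still reaches {Q,X} ∋ Q.
{W,X}: V⊥Q given {W,X} in G with V→· removed — back-door holds.

V→Q: minimal back-door set {W, X}.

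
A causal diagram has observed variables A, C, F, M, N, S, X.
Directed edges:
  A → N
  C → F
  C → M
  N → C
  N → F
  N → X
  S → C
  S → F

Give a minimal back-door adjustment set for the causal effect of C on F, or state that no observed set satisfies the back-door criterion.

C→F: minimal back-door set {N, S}.

desc(C)\{C}={F,M}; candidates ⊆ {A,N,S,X}.
size 0: {}; under {} C still reaches {A,F,N,S,X} ∋ F.
size 1: {A}, {N}, {S} …(+1); under {A} C still reaches {F,N,S,X} ∋ F.
{N,S}: C⊥F given {N,S} in G with C→· removed — back-door holds.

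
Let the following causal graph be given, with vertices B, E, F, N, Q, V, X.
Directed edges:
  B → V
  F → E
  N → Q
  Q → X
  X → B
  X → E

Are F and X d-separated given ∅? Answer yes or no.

Bayes-Ball from F | ∅ reaches {E}.
X ∉ reach(F|∅) ⇒ F ⊥ X | ∅.

Yes — F ⊥ X | ∅.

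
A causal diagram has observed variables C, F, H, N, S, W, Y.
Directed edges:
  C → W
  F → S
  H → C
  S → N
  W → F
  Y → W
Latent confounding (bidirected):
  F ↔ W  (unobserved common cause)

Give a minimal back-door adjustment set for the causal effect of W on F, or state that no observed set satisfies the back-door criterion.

desc(W)\{W}={F,N,S}; candidates ⊆ {C,H,Y}.
W↔F: latent back-door arc(s) into W.
size 0: {}; under {} W still reaches {C,F,H,N,S,Y} ∋ F.
size 1: {C}, {H}, {Y}; under {C} W still reaches {F,N,S,Y} ∋ F.
size 2: {C,H}, {C,Y}, {H,Y}; under {C,H} W still reaches {F,N,S,Y} ∋ F.
W↔F cannot be blocked by any observed set — no back-door set.

W→F: no observed back-door set.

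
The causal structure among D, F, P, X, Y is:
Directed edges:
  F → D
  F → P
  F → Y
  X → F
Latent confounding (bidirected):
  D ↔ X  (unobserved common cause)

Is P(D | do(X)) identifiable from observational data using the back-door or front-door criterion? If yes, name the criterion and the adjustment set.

desc(X)\{X}={D,F,P,Y}; candidates ⊆ {—}.
X↔D: latent back-door arc(s) into X.
size 0: {}; under {} X still reaches {D} ∋ D.
X↔D cannot be blocked by any observed set — no back-door set.
{F}: (i) intercepts every directed X→D path; (ii) no back-door X→{F}; (iii) {X} blocks every back-door {F}→D. Front-door holds.
P(D|do(X)) = Σ_{F} P(F|X) Σ_{X'} P(D|F,X')P(X').

P(D|do(X)): frontdoor, adjust for {F}.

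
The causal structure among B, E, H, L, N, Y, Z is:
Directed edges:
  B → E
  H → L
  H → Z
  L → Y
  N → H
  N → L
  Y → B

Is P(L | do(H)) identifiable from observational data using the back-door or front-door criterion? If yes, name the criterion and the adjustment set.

P(L|do(H)): backdoor, adjust for {N}.

desc(H)\{H}={B,E,L,Y,Z}; candidates ⊆ {N}.
size 0: {}; under {} H still reaches {B,E,L,N,Y} ∋ L.
{N}: H⊥L given {N} in G with H→· removed — back-door holds.
P(L|do(H)) = Σ_{N} P(L|H,N)·P(N).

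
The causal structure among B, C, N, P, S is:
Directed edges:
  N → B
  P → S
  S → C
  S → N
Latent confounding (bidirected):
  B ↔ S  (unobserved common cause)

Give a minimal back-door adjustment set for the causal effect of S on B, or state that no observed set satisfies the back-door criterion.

S→B: no observed back-door set.

desc(S)\{S}={B,C,N}; candidates ⊆ {P}.
S↔B: latent back-door arc(s) into S.
size 0: {}; under {} S still reaches {B,P} ∋ B.
size 1: {P}; under {P} S still reaches {B} ∋ B.
S↔B cannot be blocked by any observed set — no back-door set.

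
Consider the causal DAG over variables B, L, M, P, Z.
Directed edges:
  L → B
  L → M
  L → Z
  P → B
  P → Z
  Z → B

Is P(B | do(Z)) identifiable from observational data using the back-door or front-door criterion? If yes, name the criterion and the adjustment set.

P(B|do(Z)): backdoor, adjust for {L, P}.

desc(Z)\{Z}={B}; candidates ⊆ {L,M,P}.
size 0: {}; under {} Z still reaches {B,L,M,P} ∋ B.
size 1: {L}, {M}, {P}; under {L} Z still reaches {B,P} ∋ B.
{L,P}: Z⊥B given {L,P} in G with Z→· removed — back-door holds.
P(B|do(Z)) = Σ_{L,P} P(B|Z,L,P)·P(L,P).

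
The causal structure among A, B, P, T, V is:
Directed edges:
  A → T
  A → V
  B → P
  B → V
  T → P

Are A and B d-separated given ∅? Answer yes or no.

Bayes-Ball from A | ∅ reaches {P,T,V}.
B ∉ reach(A|∅) ⇒ A ⊥ B | ∅.

Yes — A ⊥ B | ∅.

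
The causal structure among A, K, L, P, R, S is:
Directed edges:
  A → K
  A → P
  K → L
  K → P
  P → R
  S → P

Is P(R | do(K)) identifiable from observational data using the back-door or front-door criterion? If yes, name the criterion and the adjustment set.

P(R|do(K)): backdoor, adjust for {A}.

desc(K)\{K}={L,P,R}; candidates ⊆ {A,S}.
size 0: {}; under {} K still reaches {A,P,R} ∋ R.
{A}: K⊥R given {A} in G with K→· removed — back-door holds.
P(R|do(K)) = Σ_{A} P(R|K,A)·P(A).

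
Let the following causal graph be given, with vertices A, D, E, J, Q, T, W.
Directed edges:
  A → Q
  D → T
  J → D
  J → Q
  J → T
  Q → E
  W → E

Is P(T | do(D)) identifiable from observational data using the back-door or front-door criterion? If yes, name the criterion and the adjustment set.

desc(D)\{D}={T}; candidates ⊆ {A,E,J,Q,W}.
size 0: {}; under {} D still reaches {E,J,Q,T} ∋ T.
{J}: D⊥T given {J} in G with D→· removed — back-door holds.
P(T|do(D)) = Σ_{J} P(T|D,J)·P(J).

P(T|do(D)): backdoor, adjust for {J}.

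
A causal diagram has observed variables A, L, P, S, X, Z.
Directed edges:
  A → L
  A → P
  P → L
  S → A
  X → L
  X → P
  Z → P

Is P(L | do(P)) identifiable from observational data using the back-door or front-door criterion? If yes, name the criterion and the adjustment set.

P(L|do(P)): backdoor, adjust for {A, X}.

desc(P)\{P}={L}; candidates ⊆ {A,S,X,Z}.
size 0: {}; under {} P still reaches {A,L,S,X,Z} ∋ L.
size 1: {A}, {S}, {X} …(+1); under {A} P still reaches {L,X,Z} ∋ L.
{A,X}: P⊥L given {A,X} in G with P→· removed — back-door holds.
P(L|do(P)) = Σ_{A,X} P(L|P,A,X)·P(A,X).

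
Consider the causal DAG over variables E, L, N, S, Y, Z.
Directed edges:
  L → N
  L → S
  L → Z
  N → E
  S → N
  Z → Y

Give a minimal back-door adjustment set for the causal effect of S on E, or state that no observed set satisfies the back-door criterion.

desc(S)\{S}={E,N}; candidates ⊆ {L,Y,Z}.
size 0: {}; under {} S still reaches {E,L,N,Y,Z} ∋ E.
{L}: S⊥E given {L} in G with S→· removed — back-door holds.

S→E: minimal back-door set {L}.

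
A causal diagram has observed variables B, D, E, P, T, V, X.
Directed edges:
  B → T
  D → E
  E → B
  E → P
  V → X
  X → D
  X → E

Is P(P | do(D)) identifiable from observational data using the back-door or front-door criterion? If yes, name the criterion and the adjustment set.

desc(D)\{D}={B,E,P,T}; candidates ⊆ {V,X}.
size 0: {}; under {} D still reaches {B,E,P,T,V,X} ∋ P.
{X}: D⊥P given {X} in G with D→· removed — back-door holds.
P(P|do(D)) = Σ_{X} P(P|D,X)·P(X).

P(P|do(D)): backdoor, adjust for {X}.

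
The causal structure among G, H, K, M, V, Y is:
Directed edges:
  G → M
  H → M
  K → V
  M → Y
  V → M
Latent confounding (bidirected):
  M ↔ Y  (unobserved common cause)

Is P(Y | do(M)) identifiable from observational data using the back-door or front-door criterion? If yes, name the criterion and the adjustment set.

P(Y|do(M)): not identifiable (no BD/FD set).

desc(M)\{M}={Y}; candidates ⊆ {G,H,K,V}.
M↔Y: latent back-door arc(s) into M.
size 0: {}; under {} M still reaches {G,H,K,V,Y} ∋ Y.
size 1: {G}, {H}, {K} …(+1); under {G} M still reaches {H,K,V,Y} ∋ Y.
size 2: {G,H}, {G,K}, {G,V} …(+3); under {G,H} M still reaches {K,V,Y} ∋ Y.
M↔Y cannot be blocked by any observed set — no back-door set.
No mediator lies on a directed M→…→Y path.
Neither criterion identifies P(Y|do(M)) in this graph.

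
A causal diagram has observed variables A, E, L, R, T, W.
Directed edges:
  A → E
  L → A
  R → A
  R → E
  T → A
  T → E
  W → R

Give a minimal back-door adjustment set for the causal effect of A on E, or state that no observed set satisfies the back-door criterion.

A→E: minimal back-door set {R, T}.

desc(A)\{A}={E}; candidates ⊆ {L,R,T,W}.
size 0: {}; under {} A still reaches {E,L,R,T,W} ∋ E.
size 1: {L}, {R}, {T} …(+1); under {L} A still reaches {E,R,T,W} ∋ E.
{R,T}: A⊥E given {R,T} in G with A→· removed — back-door holds.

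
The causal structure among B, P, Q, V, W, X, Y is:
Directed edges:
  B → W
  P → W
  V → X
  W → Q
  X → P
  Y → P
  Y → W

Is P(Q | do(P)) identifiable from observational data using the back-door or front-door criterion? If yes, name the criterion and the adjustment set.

desc(P)\{P}={Q,W}; candidates ⊆ {B,V,X,Y}.
size 0: {}; under {} P still reaches {Q,V,W,X,Y} ∋ Q.
{Y}: P⊥Q given {Y} in G with P→· removed — back-door holds.
P(Q|do(P)) = Σ_{Y} P(Q|P,Y)·P(Y).

P(Q|do(P)): backdoor, adjust for {Y}.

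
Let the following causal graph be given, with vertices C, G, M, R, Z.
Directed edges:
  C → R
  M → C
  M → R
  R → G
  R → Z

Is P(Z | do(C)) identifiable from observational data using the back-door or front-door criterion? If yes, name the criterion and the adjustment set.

desc(C)\{C}={G,R,Z}; candidates ⊆ {M}.
size 0: {}; under {} C still reaches {G,M,R,Z} ∋ Z.
{M}: C⊥Z given {M} in G with C→· removed — back-door holds.
P(Z|do(C)) = Σ_{M} P(Z|C,M)·P(M).

P(Z|do(C)): backdoor, adjust for {M}.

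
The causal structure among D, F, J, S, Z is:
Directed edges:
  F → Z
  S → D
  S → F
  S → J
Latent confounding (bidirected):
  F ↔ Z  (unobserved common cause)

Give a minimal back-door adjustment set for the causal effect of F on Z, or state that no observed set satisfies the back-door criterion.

F→Z: no observed back-door set.

desc(F)\{F}={Z}; candidates ⊆ {D,J,S}.
F↔Z: latent back-door arc(s) into F.
size 0: {}; under {} F still reaches {D,J,S,Z} ∋ Z.
size 1: {D}, {J}, {S}; under {D} F still reaches {J,S,Z} ∋ Z.
size 2: {D,J}, {D,S}, {J,S}; under {D,J} F still reaches {S,Z} ∋ Z.
F↔Z cannot be blocked by any observed set — no back-door set.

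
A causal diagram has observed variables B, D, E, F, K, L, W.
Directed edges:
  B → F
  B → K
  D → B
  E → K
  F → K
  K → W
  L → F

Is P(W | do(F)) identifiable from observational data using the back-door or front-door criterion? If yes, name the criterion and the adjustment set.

P(W|do(F)): backdoor, adjust for {B}.

desc(F)\{F}={K,W}; candidates ⊆ {B,D,E,L}.
size 0: {}; under {} F still reaches {B,D,K,L,W} ∋ W.
{B}: F⊥W given {B} in G with F→· removed — back-door holds.
P(W|do(F)) = Σ_{B} P(W|F,B)·P(B).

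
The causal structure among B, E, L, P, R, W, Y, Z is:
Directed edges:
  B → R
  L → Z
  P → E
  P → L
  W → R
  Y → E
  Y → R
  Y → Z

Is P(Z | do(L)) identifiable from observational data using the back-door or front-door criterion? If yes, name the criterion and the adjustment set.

P(Z|do(L)): backdoor, adjust for ∅.

desc(L)\{L}={Z}; candidates ⊆ {B,E,P,R,W,Y}.
∅: L⊥Z given ∅ in G with L→· removed — back-door holds.
P(Z|do(L)) = P(Z|L) — no adjustment needed.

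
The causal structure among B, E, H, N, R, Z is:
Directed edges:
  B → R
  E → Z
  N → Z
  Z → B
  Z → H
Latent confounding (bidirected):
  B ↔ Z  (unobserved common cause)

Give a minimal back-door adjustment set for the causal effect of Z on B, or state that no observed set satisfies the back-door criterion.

Z→B: no observed back-door set.

desc(Z)\{Z}={B,H,R}; candidates ⊆ {E,N}.
Z↔B: latent back-door arc(s) into Z.
size 0: {}; under {} Z still reaches {B,E,N,R} ∋ B.
size 1: {E}, {N}; under {E} Z still reaches {B,N,R} ∋ B.
size 2: {E,N}; under {E,N} Z still reaches {B,R} ∋ B.
Z↔B cannot be blocked by any observed set — no back-door set.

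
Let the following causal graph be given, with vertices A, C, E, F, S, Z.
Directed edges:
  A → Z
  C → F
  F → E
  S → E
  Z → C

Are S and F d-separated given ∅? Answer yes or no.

Yes — S ⊥ F | ∅.

Bayes-Ball from S | ∅ reaches {E}.
F ∉ reach(S|∅) ⇒ S ⊥ F | ∅.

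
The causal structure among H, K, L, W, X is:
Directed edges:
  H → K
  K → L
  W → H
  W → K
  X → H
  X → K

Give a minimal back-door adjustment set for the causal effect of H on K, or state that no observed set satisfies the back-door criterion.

H→K: minimal back-door set {W, X}.

desc(H)\{H}={K,L}; candidates ⊆ {W,X}.
size 0: {}; under {} H still reaches {K,L,W,X} ∋ K.
size 1: {W}, {X}; under {W} H still reaches {K,L,X} ∋ K.
{W,X}: H⊥K given {W,X} in G with H→· removed — back-door holds.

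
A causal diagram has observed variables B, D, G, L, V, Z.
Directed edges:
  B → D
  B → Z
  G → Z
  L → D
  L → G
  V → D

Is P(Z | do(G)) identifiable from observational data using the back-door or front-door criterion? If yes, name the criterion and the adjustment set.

desc(G)\{G}={Z}; candidates ⊆ {B,D,L,V}.
∅: G⊥Z given ∅ in G with G→· removed — back-door holds.
P(Z|do(G)) = P(Z|G) — no adjustment needed.

P(Z|do(G)): backdoor, adjust for ∅.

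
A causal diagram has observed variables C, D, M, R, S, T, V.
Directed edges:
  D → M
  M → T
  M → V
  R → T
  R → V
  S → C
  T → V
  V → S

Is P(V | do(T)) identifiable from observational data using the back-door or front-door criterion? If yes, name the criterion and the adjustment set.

desc(T)\{T}={C,S,V}; candidates ⊆ {D,M,R}.
size 0: {}; under {} T still reaches {C,D,M,R,S,V} ∋ V.
size 1: {D}, {M}, {R}; under {D} T still reaches {C,M,R,S,V} ∋ V.
{M,R}: T⊥V given {M,R} in G with T→· removed — back-door holds.
P(V|do(T)) = Σ_{M,R} P(V|T,M,R)·P(M,R).

P(V|do(T)): backdoor, adjust for {M, R}.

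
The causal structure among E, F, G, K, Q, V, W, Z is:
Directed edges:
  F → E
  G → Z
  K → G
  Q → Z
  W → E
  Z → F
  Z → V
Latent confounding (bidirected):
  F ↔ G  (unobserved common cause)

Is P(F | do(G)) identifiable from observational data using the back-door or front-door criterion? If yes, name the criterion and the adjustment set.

desc(G)\{G}={E,F,V,Z}; candidates ⊆ {K,Q,W}.
G↔F: latent back-door arc(s) into G.
size 0: {}; under {} G still reaches {E,F,K} ∋ F.
size 1: {K}, {Q}, {W}; under {K} G still reaches {E,F} ∋ F.
size 2: {K,Q}, {K,W}, {Q,W}; under {K,Q} G still reaches {E,F} ∋ F.
G↔F cannot be blocked by any observed set — no back-door set.
{Z}: (i) intercepts every directed G→F path; (ii) no back-door G→{Z}; (iii) {G} blocks every back-door {Z}→F. Front-door holds.
P(F|do(G)) = Σ_{Z} P(Z|G) Σ_{G'} P(F|Z,G')P(G').

P(F|do(G)): frontdoor, adjust for {Z}.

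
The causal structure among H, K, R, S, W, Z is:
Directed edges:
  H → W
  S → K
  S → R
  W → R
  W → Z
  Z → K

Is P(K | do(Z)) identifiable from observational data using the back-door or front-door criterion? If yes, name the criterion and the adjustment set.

P(K|do(Z)): backdoor, adjust for ∅.

desc(Z)\{Z}={K}; candidates ⊆ {H,R,S,W}.
∅: Z⊥K given ∅ in G with Z→· removed — back-door holds.
P(K|do(Z)) = P(K|Z) — no adjustment needed.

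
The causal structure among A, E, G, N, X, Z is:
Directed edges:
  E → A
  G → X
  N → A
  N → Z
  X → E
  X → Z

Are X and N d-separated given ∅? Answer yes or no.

Bayes-Ball from X | ∅ reaches {A,E,G,Z}.
N ∉ reach(X|∅) ⇒ X ⊥ N | ∅.

Yes — X ⊥ N | ∅.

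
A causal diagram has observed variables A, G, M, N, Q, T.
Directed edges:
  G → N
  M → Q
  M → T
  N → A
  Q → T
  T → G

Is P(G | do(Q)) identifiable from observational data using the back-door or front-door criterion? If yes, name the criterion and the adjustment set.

P(G|do(Q)): backdoor, adjust for {M}.

desc(Q)\{Q}={A,G,N,T}; candidates ⊆ {M}.
size 0: {}; under {} Q still reaches {A,G,M,N,T} ∋ G.
{M}: Q⊥G given {M} in G with Q→· removed — back-door holds.
P(G|do(Q)) = Σ_{M} P(G|Q,M)·P(M).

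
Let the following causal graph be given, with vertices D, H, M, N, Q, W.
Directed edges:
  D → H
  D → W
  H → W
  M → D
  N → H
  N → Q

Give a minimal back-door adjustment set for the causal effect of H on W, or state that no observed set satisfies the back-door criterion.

desc(H)\{H}={W}; candidates ⊆ {D,M,N,Q}.
size 0: {}; under {} H still reaches {D,M,N,Q,W} ∋ W.
{D}: H⊥W given {D} in G with H→· removed — back-door holds.

H→W: minimal back-door set {D}.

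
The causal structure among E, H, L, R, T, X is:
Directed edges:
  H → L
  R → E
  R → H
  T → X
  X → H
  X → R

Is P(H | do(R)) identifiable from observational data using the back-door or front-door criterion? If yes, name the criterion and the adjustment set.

desc(R)\{R}={E,H,L}; candidates ⊆ {T,X}.
size 0: {}; under {} R still reaches {H,L,T,X} ∋ H.
{X}: R⊥H given {X} in G with R→· removed — back-door holds.
P(H|do(R)) = Σ_{X} P(H|R,X)·P(X).

P(H|do(R)): backdoor, adjust for {X}.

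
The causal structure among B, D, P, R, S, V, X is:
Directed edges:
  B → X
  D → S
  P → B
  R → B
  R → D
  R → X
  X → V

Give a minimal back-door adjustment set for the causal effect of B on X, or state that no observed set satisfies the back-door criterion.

B→X: minimal back-door set {R}.

desc(B)\{B}={V,X}; candidates ⊆ {D,P,R,S}.
size 0: {}; under {} B still reaches {D,P,R,S,V,X} ∋ X.
{R}: B⊥X given {R} in G with B→· removed — back-door holds.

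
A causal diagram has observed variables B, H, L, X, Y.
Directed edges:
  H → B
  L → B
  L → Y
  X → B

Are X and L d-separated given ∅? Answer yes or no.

Bayes-Ball from X | ∅ reaches {B}.
L ∉ reach(X|∅) ⇒ X ⊥ L | ∅.

Yes — X ⊥ L | ∅.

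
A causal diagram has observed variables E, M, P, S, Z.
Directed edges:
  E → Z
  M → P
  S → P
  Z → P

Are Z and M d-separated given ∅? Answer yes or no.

Yes — Z ⊥ M | ∅.

Bayes-Ball from Z | ∅ reaches {E,P}.
M ∉ reach(Z|∅) ⇒ Z ⊥ M | ∅.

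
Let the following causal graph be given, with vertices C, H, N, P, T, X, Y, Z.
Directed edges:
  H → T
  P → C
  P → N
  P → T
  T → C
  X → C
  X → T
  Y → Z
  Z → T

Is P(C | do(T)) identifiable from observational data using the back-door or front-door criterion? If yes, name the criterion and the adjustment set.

desc(T)\{T}={C}; candidates ⊆ {H,N,P,X,Y,Z}.
size 0: {}; under {} T still reaches {C,H,N,P,X,Y,Z} ∋ C.
size 1: {H}, {N}, {P} …(+3); under {H} T still reaches {C,N,P,X,Y,Z} ∋ C.
{P,X}: T⊥C given {P,X} in G with T→· removed — back-door holds.
P(C|do(T)) = Σ_{P,X} P(C|T,P,X)·P(P,X).

P(C|do(T)): backdoor, adjust for {P, X}.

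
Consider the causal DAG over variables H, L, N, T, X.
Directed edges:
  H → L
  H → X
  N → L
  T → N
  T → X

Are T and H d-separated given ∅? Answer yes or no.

Yes — T ⊥ H | ∅.

Bayes-Ball from T | ∅ reaches {L,N,X}.
H ∉ reach(T|∅) ⇒ T ⊥ H | ∅.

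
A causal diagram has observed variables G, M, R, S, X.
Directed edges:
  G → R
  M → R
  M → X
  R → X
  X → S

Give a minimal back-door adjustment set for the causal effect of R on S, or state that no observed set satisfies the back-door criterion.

desc(R)\{R}={S,X}; candidates ⊆ {G,M}.
size 0: {}; under {} R still reaches {G,M,S,X} ∋ S.
{M}: R⊥S given {M} in G with R→· removed — back-door holds.

R→S: minimal back-door set {M}.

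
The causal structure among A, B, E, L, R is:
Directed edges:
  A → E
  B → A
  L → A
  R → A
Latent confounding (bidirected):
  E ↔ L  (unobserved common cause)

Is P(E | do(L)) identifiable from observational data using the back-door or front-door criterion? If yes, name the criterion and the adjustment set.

P(E|do(L)): frontdoor, adjust for {A}.

desc(L)\{L}={A,E}; candidates ⊆ {B,R}.
L↔E: latent back-door arc(s) into L.
size 0: {}; under {} L still reaches {E} ∋ E.
size 1: {B}, {R}; under {B} L still reaches {E} ∋ E.
size 2: {B,R}; under {B,R} L still reaches {E} ∋ E.
L↔E cannot be blocked by any observed set — no back-door set.
{A}: (i) intercepts every directed L→E path; (ii) no back-door L→{A}; (iii) {L} blocks every back-door {A}→E. Front-door holds.
P(E|do(L)) = Σ_{A} P(A|L) Σ_{L'} P(E|A,L')P(L').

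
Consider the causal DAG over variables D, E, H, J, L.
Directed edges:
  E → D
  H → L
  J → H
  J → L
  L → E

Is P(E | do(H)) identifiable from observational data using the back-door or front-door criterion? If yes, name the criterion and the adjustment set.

desc(H)\{H}={D,E,L}; candidates ⊆ {J}.
size 0: {}; under {} H still reaches {D,E,J,L} ∋ E.
{J}: H⊥E given {J} in G with H→· removed — back-door holds.
P(E|do(H)) = Σ_{J} P(E|H,J)·P(J).

P(E|do(H)): backdoor, adjust for {J}.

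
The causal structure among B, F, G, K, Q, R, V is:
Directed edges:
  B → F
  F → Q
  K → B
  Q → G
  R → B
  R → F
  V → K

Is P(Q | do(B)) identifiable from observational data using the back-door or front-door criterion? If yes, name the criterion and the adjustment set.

desc(B)\{B}={F,G,Q}; candidates ⊆ {K,R,V}.
size 0: {}; under {} B still reaches {F,G,K,Q,R,V} ∋ Q.
{R}: B⊥Q given {R} in G with B→· removed — back-door holds.
P(Q|do(B)) = Σ_{R} P(Q|B,R)·P(R).

P(Q|do(B)): backdoor, adjust for {R}.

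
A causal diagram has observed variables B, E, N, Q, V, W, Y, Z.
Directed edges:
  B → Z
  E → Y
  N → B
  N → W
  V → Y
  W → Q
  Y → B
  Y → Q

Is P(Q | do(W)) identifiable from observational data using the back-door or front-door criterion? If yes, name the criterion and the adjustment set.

desc(W)\{W}={Q}; candidates ⊆ {B,E,N,V,Y,Z}.
∅: W⊥Q given ∅ in G with W→· removed — back-door holds.
P(Q|do(W)) = P(Q|W) — no adjustment needed.

P(Q|do(W)): backdoor, adjust for ∅.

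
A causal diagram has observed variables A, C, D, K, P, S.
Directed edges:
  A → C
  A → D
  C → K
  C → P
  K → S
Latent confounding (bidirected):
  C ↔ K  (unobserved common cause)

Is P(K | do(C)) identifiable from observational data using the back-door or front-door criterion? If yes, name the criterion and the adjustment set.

desc(C)\{C}={K,P,S}; candidates ⊆ {A,D}.
C↔K: latent back-door arc(s) into C.
size 0: {}; under {} C still reaches {A,D,K,S} ∋ K.
size 1: {A}, {D}; under {A} C still reaches {K,S} ∋ K.
size 2: {A,D}; under {A,D} C still reaches {K,S} ∋ K.
C↔K cannot be blocked by any observed set — no back-door set.
No mediator lies on a directed C→…→K path.
Neither criterion identifies P(K|do(C)) in this graph.

P(K|do(C)): not identifiable (no BD/FD set).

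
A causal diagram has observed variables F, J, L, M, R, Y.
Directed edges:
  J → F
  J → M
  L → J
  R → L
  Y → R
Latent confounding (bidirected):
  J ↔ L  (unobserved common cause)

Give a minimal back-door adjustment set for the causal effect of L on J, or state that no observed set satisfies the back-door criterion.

desc(L)\{L}={F,J,M}; candidates ⊆ {R,Y}.
L↔J: latent back-door arc(s) into L.
size 0: {}; under {} L still reaches {F,J,M,R,Y} ∋ J.
size 1: {R}, {Y}; under {R} L still reaches {F,J,M} ∋ J.
size 2: {R,Y}; under {R,Y} L still reaches {F,J,M} ∋ J.
L↔J cannot be blocked by any observed set — no back-door set.

L→J: no observed back-door set.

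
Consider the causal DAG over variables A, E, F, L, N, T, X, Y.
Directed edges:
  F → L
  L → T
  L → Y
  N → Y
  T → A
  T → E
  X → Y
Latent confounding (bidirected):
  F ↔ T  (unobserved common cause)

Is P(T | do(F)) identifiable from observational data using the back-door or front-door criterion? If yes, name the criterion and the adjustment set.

desc(F)\{F}={A,E,L,T,Y}; candidates ⊆ {N,X}.
F↔T: latent back-door arc(s) into F.
size 0: {}; under {} F still reaches {A,E,T} ∋ T.
size 1: {N}, {X}; under {N} F still reaches {A,E,T} ∋ T.
size 2: {N,X}; under {N,X} F still reaches {A,E,T} ∋ T.
F↔T cannot be blocked by any observed set — no back-door set.
{L}: (i) intercepts every directed F→T path; (ii) no back-door F→{L}; (iii) {F} blocks every back-door {L}→T. Front-door holds.
P(T|do(F)) = Σ_{L} P(L|F) Σ_{F'} P(T|L,F')P(F').

P(T|do(F)): frontdoor, adjust for {L}.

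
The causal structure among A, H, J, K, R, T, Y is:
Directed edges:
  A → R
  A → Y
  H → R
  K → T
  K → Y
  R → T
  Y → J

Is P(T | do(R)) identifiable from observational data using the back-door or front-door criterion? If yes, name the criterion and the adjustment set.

P(T|do(R)): backdoor, adjust for ∅.

desc(R)\{R}={T}; candidates ⊆ {A,H,J,K,Y}.
∅: R⊥T given ∅ in G with R→· removed — back-door holds.
P(T|do(R)) = P(T|R) — no adjustment needed.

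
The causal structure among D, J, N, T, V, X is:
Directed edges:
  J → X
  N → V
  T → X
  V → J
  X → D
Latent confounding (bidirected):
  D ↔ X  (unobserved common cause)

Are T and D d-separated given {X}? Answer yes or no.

No — T and D are d-connected given {X}.

Bayes-Ball from T | {X} reaches {D,J,N,V}.
D ∈ reach(T|{X}) ⇒ T ⊥̸ D | {X}.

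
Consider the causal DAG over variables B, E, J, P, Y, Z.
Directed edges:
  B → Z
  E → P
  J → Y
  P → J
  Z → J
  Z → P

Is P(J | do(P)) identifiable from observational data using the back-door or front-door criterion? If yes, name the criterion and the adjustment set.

desc(P)\{P}={J,Y}; candidates ⊆ {B,E,Z}.
size 0: {}; under {} P still reaches {B,E,J,Y,Z} ∋ J.
{Z}: P⊥J given {Z} in G with P→· removed — back-door holds.
P(J|do(P)) = Σ_{Z} P(J|P,Z)·P(Z).

P(J|do(P)): backdoor, adjust for {Z}.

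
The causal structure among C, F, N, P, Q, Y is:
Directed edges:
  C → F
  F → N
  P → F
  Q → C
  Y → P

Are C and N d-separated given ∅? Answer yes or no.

No — C and N are d-connected given ∅.

Bayes-Ball from C | ∅ reaches {F,N,Q}.
N ∈ reach(C|∅) ⇒ C ⊥̸ N | ∅.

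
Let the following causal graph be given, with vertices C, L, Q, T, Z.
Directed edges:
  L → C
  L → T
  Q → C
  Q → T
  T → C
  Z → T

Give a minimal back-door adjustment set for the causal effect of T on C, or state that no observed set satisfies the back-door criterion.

desc(T)\{T}={C}; candidates ⊆ {L,Q,Z}.
size 0: {}; under {} T still reaches {C,L,Q,Z} ∋ C.
size 1: {L}, {Q}, {Z}; under {L} T still reaches {C,Q,Z} ∋ C.
{L,Q}: T⊥C given {L,Q} in G with T→· removed — back-door holds.

T→C: minimal back-door set {L, Q}.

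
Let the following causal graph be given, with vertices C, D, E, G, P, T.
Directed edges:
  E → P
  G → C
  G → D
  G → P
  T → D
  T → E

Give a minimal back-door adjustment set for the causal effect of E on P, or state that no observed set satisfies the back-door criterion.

desc(E)\{E}={P}; candidates ⊆ {C,D,G,T}.
∅: E⊥P given ∅ in G with E→· removed — back-door holds.

E→P: minimal back-door set ∅.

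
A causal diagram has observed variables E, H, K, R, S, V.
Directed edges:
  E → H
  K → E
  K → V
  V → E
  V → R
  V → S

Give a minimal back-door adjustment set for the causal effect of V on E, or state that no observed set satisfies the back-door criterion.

V→E: minimal back-door set {K}.

desc(V)\{V}={E,H,R,S}; candidates ⊆ {K}.
size 0: {}; under {} V still reaches {E,H,K} ∋ E.
{K}: V⊥E given {K} in G with V→· removed — back-door holds.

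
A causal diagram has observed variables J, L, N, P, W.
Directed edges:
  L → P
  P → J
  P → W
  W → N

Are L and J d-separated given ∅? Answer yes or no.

Bayes-Ball from L | ∅ reaches {J,N,P,W}.
J ∈ reach(L|∅) ⇒ L ⊥̸ J | ∅.

No — L and J are d-connected given ∅.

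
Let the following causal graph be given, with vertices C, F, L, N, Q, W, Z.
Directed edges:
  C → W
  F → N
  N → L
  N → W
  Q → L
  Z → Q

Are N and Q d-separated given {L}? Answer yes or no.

Bayes-Ball from N | {L} reaches {F,Q,W,Z}.
Q ∈ reach(N|{L}) ⇒ N ⊥̸ Q | {L}.

No — N and Q are d-connected given {L}.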